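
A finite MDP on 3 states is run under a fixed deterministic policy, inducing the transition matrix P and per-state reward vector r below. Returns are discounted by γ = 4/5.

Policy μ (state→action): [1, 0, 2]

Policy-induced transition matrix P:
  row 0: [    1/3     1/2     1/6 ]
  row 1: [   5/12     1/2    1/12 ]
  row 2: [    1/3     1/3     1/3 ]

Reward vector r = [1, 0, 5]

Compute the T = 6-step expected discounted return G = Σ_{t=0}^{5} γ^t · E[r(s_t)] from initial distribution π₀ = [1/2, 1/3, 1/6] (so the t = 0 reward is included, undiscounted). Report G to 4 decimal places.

t=0: π = [0.5000, 0.3333, 0.1667], E[r] = 1.3333, γ^t·E[r] = 1.333333, running G = 1.333333
t=1: π = [0.3611, 0.4722, 0.1667], E[r] = 1.1944, γ^t·E[r] = 0.955556, running G = 2.288889
t=2: π = [0.3727, 0.4722, 0.1551], E[r] = 1.1481, γ^t·E[r] = 0.734815, running G = 3.023704
t=3: π = [0.3727, 0.4742, 0.1532], E[r] = 1.1385, γ^t·E[r] = 0.582914, running G = 3.606617
t=4: π = [0.3728, 0.4745, 0.1527], E[r] = 1.1363, γ^t·E[r] = 0.465409, running G = 4.072026
t=5: π = [0.3729, 0.4746, 0.1526], E[r] = 1.1357, γ^t·E[r] = 0.372160, running G = 4.444187

G = 4.4442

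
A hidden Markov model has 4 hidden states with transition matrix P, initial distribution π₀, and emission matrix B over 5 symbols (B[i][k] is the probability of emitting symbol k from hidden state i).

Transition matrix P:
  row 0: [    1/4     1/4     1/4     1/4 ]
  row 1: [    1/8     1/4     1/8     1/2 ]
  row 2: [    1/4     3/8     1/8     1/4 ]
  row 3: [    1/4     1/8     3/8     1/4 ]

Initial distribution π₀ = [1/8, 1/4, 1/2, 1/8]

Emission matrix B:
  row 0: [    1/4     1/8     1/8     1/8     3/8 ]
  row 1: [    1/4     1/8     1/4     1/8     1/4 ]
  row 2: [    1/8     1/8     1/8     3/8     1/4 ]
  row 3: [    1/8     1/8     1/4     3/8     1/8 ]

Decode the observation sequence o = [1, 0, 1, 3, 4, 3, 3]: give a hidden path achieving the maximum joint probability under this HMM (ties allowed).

t=0: δ = [1.562e-02, 3.125e-02, 6.250e-02, 1.562e-02]  (obs o_0=1)
t=1: δ = [3.906e-03, 5.859e-03, 9.766e-04, 1.953e-03]  ψ = [2, 2, 2, 1]  (obs o_1=0)
t=2: δ = [1.221e-04, 1.831e-04, 1.221e-04, 3.662e-04]  ψ = [0, 1, 0, 1]  (obs o_2=1)
t=3: δ = [1.144e-05, 5.722e-06, 5.150e-05, 3.433e-05]  ψ = [3, 1, 3, 1]  (obs o_3=3)
t=4: δ = [4.828e-06, 4.828e-06, 3.219e-06, 1.609e-06]  ψ = [2, 2, 3, 2]  (obs o_4=4)
t=5: δ = [1.509e-07, 1.509e-07, 4.526e-07, 9.052e-07]  ψ = [0, 0, 0, 1]  (obs o_5=3)
t=6: δ = [2.829e-08, 2.122e-08, 1.273e-07, 8.487e-08]  ψ = [3, 2, 3, 3]  (obs o_6=3)
backtrack: best end state = 2; path = [2, 1, 3, 2, 1, 3, 2]

path = [2, 1, 3, 2, 1, 3, 2]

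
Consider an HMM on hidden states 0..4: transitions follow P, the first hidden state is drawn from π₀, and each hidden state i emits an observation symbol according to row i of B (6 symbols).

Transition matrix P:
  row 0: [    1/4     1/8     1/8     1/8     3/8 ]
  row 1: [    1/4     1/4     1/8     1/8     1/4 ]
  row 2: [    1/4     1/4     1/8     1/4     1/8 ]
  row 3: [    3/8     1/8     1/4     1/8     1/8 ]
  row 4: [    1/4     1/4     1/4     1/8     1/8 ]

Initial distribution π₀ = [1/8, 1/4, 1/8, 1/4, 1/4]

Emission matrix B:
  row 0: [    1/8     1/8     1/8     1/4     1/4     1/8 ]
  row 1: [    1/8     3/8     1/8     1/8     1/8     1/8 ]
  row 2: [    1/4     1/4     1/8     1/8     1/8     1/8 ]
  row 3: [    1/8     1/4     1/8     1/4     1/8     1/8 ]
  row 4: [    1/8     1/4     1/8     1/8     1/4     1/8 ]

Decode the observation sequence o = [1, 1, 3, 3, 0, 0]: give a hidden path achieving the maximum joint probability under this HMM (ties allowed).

path = [1, 1, 0, 0, 4, 2]

t=0: δ = [1.562e-02, 9.375e-02, 3.125e-02, 6.250e-02, 6.250e-02]  (obs o_0=1)
t=1: δ = [2.930e-03, 8.789e-03, 3.906e-03, 2.930e-03, 5.859e-03]  ψ = [1, 1, 3, 1, 1]  (obs o_1=1)
t=2: δ = [5.493e-04, 2.747e-04, 1.831e-04, 2.747e-04, 2.747e-04]  ψ = [1, 1, 4, 1, 1]  (obs o_2=3)
t=3: δ = [3.433e-05, 8.583e-06, 8.583e-06, 1.717e-05, 2.575e-05]  ψ = [0, 0, 0, 0, 0]  (obs o_3=3)
t=4: δ = [1.073e-06, 8.047e-07, 1.609e-06, 5.364e-07, 1.609e-06]  ψ = [0, 4, 4, 0, 0]  (obs o_4=0)
t=5: δ = [5.029e-08, 5.029e-08, 1.006e-07, 5.029e-08, 5.029e-08]  ψ = [2, 2, 4, 2, 0]  (obs o_5=0)
backtrack: best end state = 2; path = [1, 1, 0, 0, 4, 2]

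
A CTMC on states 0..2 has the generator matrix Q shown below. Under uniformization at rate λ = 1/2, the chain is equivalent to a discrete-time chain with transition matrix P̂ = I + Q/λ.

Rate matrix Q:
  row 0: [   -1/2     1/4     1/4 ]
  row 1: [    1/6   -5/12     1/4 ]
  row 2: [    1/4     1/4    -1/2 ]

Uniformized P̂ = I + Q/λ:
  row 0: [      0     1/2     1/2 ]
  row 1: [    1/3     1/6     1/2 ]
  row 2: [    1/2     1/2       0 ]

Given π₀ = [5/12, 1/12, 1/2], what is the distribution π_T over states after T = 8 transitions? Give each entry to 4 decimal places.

t=0: π = [0.4167, 0.0833, 0.5000]
t=1: π = [0.2778, 0.4722, 0.2500]
t=2: π = [0.2824, 0.3426, 0.3750]
t=3: π = [0.3017, 0.3858, 0.3125]
t=4: π = [0.2849, 0.3714, 0.3438]
t=5: π = [0.2957, 0.3762, 0.3281]
t=6: π = [0.2895, 0.3746, 0.3359]
t=7: π = [0.2928, 0.3751, 0.3320]
t=8: π = [0.2911, 0.3750, 0.3340]

π = [0.2911, 0.3750, 0.3340]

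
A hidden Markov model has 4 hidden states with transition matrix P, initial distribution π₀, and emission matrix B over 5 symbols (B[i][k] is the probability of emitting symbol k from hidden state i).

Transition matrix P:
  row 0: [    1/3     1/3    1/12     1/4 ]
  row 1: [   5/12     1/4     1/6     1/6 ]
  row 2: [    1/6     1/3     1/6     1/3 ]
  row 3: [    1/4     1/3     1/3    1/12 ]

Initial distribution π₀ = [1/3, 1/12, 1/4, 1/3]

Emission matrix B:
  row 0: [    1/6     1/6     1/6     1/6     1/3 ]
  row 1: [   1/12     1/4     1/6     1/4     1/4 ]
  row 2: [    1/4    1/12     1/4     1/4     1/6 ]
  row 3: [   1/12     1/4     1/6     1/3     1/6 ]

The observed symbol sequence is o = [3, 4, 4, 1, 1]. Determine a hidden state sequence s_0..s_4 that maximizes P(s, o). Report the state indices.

t=0: δ = [5.556e-02, 2.083e-02, 6.250e-02, 1.111e-01]  (obs o_0=3)
t=1: δ = [9.259e-03, 9.259e-03, 6.173e-03, 3.472e-03]  ψ = [3, 3, 3, 2]  (obs o_1=4)
t=2: δ = [1.286e-03, 7.716e-04, 2.572e-04, 3.858e-04]  ψ = [1, 0, 1, 0]  (obs o_2=4)
t=3: δ = [7.144e-05, 1.072e-04, 1.072e-05, 8.038e-05]  ψ = [0, 0, 1, 0]  (obs o_3=1)
t=4: δ = [7.442e-06, 6.698e-06, 2.233e-06, 4.465e-06]  ψ = [1, 1, 3, 0]  (obs o_4=1)
backtrack: best end state = 0; path = [3, 1, 0, 1, 0]

path = [3, 1, 0, 1, 0]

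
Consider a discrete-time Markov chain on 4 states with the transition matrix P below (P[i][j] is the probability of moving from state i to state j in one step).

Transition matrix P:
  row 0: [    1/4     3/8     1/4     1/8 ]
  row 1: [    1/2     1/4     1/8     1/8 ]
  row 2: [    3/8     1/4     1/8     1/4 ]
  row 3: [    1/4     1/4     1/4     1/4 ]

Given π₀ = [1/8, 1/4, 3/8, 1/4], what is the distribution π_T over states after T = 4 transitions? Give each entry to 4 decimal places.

t=0: π = [0.1250, 0.2500, 0.3750, 0.2500]
t=1: π = [0.3594, 0.2656, 0.1719, 0.2031]
t=2: π = [0.3379, 0.2949, 0.1953, 0.1719]
t=3: π = [0.3481, 0.2922, 0.1887, 0.1709]
t=4: π = [0.3466, 0.2935, 0.1899, 0.1700]

π = [0.3466, 0.2935, 0.1899, 0.1700]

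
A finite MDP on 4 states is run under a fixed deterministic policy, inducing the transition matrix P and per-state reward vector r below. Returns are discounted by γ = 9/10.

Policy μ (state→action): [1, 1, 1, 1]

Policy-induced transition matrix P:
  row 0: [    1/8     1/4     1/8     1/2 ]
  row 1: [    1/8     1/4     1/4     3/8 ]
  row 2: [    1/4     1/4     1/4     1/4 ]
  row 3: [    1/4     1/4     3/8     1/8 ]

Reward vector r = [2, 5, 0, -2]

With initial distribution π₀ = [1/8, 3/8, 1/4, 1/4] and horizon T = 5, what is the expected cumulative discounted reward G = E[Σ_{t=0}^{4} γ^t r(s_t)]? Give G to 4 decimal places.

t=0: π = [0.1250, 0.3750, 0.2500, 0.2500], E[r] = 1.6250, γ^t·E[r] = 1.625000, running G = 1.625000
t=1: π = [0.1875, 0.2500, 0.2656, 0.2969], E[r] = 1.0313, γ^t·E[r] = 0.928125, running G = 2.553125
t=2: π = [0.1953, 0.2500, 0.2637, 0.2910], E[r] = 1.0586, γ^t·E[r] = 0.857461, running G = 3.410586
t=3: π = [0.1943, 0.2500, 0.2620, 0.2937], E[r] = 1.0513, γ^t·E[r] = 0.766375, running G = 4.176961
t=4: π = [0.1945, 0.2500, 0.2624, 0.2931], E[r] = 1.0527, γ^t·E[r] = 0.690659, running G = 4.867620

G = 4.8676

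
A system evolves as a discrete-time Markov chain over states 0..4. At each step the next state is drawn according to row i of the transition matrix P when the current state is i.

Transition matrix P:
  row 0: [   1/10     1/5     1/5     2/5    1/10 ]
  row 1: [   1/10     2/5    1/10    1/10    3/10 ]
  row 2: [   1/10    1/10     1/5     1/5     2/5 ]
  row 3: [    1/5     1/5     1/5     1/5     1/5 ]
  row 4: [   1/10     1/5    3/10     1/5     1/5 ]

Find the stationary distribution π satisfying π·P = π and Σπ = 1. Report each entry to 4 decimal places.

π = [0.1202, 0.2247, 0.2026, 0.2016, 0.2510]

Balance equations π_j = Σ_i π_i·P[i][j]:
  π_0 = 1/10·π_0 + 1/10·π_1 + 1/10·π_2 + 1/5·π_3 + 1/10·π_4
  π_1 = 1/5·π_0 + 2/5·π_1 + 1/10·π_2 + 1/5·π_3 + 1/5·π_4
  π_2 = 1/5·π_0 + 1/10·π_1 + 1/5·π_2 + 1/5·π_3 + 3/10·π_4
  π_3 = 2/5·π_0 + 1/10·π_1 + 1/5·π_2 + 1/5·π_3 + 1/5·π_4
  normalize: π_0 + π_1 + π_2 + π_3 + π_4 = 1
Solving the linear system gives exactly π = [338/2813, 632/2813, 570/2813, 567/2813, 706/2813].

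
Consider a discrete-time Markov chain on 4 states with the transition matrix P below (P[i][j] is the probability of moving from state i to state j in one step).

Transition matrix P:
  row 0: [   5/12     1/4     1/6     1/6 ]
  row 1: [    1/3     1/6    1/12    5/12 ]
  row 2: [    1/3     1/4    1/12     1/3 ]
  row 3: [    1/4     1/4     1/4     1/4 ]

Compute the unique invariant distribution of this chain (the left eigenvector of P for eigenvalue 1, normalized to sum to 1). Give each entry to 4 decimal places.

π = [0.3388, 0.2308, 0.1571, 0.2733]

Balance equations π_j = Σ_i π_i·P[i][j]:
  π_0 = 5/12·π_0 + 1/3·π_1 + 1/3·π_2 + 1/4·π_3
  π_1 = 1/4·π_0 + 1/6·π_1 + 1/4·π_2 + 1/4·π_3
  π_2 = 1/6·π_0 + 1/12·π_1 + 1/12·π_2 + 1/4·π_3
  normalize: π_0 + π_1 + π_2 + π_3 = 1
Solving the linear system gives exactly π = [207/611, 3/13, 96/611, 167/611].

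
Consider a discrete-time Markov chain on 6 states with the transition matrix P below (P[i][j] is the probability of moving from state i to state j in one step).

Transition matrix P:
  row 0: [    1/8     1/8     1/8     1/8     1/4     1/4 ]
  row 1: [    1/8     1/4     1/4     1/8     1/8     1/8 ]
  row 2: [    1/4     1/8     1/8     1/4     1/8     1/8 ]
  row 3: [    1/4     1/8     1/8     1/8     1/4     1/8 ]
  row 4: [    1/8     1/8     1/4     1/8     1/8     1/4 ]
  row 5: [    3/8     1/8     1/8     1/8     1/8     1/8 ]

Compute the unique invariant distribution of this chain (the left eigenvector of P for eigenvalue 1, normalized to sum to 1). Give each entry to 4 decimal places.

π = [0.2067, 0.1429, 0.1640, 0.1455, 0.1690, 0.1720]

Balance equations π_j = Σ_i π_i·P[i][j]:
  π_0 = 1/8·π_0 + 1/8·π_1 + 1/4·π_2 + 1/4·π_3 + 1/8·π_4 + 3/8·π_5
  π_1 = 1/8·π_0 + 1/4·π_1 + 1/8·π_2 + 1/8·π_3 + 1/8·π_4 + 1/8·π_5
  π_2 = 1/8·π_0 + 1/4·π_1 + 1/8·π_2 + 1/8·π_3 + 1/4·π_4 + 1/8·π_5
  π_3 = 1/8·π_0 + 1/8·π_1 + 1/4·π_2 + 1/8·π_3 + 1/8·π_4 + 1/8·π_5
  π_4 = 1/4·π_0 + 1/8·π_1 + 1/8·π_2 + 1/4·π_3 + 1/8·π_4 + 1/8·π_5
  normalize: π_0 + π_1 + π_2 + π_3 + π_4 + π_5 = 1
Solving the linear system gives exactly π = [7591/36729, 1/7, 6023/36729, 5344/36729, 6208/36729, 6316/36729].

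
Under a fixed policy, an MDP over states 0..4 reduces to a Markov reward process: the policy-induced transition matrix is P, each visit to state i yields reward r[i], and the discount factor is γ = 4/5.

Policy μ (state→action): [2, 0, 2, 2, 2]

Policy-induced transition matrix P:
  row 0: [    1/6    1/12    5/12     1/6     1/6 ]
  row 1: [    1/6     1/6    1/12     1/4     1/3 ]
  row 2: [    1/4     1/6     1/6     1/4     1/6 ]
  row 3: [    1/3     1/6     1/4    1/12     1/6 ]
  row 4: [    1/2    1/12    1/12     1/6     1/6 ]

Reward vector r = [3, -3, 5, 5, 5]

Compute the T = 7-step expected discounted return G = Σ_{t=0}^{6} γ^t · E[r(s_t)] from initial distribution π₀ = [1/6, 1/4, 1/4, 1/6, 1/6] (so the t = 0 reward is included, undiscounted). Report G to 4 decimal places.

t=0: π = [0.1667, 0.2500, 0.2500, 0.1667, 0.1667], E[r] = 2.6667, γ^t·E[r] = 2.666667, running G = 2.666667
t=1: π = [0.2708, 0.1389, 0.1875, 0.1944, 0.2083], E[r] = 3.3472, γ^t·E[r] = 2.677778, running G = 5.344444
t=2: π = [0.2841, 0.1267, 0.2216, 0.1777, 0.1898], E[r] = 3.4178, γ^t·E[r] = 2.187407, running G = 7.531852
t=3: π = [0.2780, 0.1272, 0.2261, 0.1809, 0.1878], E[r] = 3.4266, γ^t·E[r] = 1.754420, running G = 9.286272
t=4: π = [0.2783, 0.1278, 0.2250, 0.1810, 0.1879], E[r] = 3.4207, γ^t·E[r] = 1.401116, running G = 10.687388
t=5: π = [0.2782, 0.1278, 0.2250, 0.1810, 0.1880], E[r] = 3.4210, γ^t·E[r] = 1.120991, running G = 11.808379
t=6: π = [0.2782, 0.1278, 0.2250, 0.1810, 0.1880], E[r] = 3.4210, γ^t·E[r] = 0.896789, running G = 12.705167

G = 12.7052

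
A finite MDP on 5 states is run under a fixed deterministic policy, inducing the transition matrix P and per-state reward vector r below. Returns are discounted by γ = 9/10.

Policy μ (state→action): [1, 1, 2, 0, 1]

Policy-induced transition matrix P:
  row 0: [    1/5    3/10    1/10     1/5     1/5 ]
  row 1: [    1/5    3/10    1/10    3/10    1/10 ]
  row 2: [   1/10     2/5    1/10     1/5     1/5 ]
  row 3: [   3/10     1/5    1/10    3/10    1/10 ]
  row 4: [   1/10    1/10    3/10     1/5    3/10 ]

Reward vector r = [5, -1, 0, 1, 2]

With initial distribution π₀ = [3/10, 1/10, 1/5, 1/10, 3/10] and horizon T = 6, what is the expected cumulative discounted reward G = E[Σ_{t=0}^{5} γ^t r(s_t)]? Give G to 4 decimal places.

G = 6.7662

t=0: π = [0.3000, 0.1000, 0.2000, 0.1000, 0.3000], E[r] = 2.1000, γ^t·E[r] = 2.100000, running G = 2.100000
t=1: π = [0.1600, 0.2500, 0.1600, 0.2200, 0.2100], E[r] = 1.1900, γ^t·E[r] = 1.071000, running G = 3.171000
t=2: π = [0.1850, 0.2520, 0.1420, 0.2470, 0.1740], E[r] = 1.2680, γ^t·E[r] = 1.027080, running G = 4.198080
t=3: π = [0.1931, 0.2547, 0.1348, 0.2499, 0.1675], E[r] = 1.2957, γ^t·E[r] = 0.944565, running G = 5.142645
t=4: π = [0.1948, 0.2550, 0.1335, 0.2505, 0.1663], E[r] = 1.3019, γ^t·E[r] = 0.854144, running G = 5.996789
t=5: π = [0.1951, 0.2550, 0.1333, 0.2505, 0.1661], E[r] = 1.3030, γ^t·E[r] = 0.769410, running G = 6.766199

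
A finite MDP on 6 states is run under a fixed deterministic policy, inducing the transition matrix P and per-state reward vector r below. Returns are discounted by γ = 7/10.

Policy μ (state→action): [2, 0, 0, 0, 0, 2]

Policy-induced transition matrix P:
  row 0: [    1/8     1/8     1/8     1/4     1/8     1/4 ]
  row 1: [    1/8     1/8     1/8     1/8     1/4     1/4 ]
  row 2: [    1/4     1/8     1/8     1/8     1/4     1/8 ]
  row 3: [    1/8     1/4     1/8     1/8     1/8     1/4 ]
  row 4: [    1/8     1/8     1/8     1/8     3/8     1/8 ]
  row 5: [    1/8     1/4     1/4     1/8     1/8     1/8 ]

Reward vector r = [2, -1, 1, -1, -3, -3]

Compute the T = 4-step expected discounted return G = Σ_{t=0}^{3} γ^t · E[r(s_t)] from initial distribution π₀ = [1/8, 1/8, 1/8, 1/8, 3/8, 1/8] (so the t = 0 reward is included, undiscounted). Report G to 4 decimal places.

G = -3.0760

t=0: π = [0.1250, 0.1250, 0.1250, 0.1250, 0.3750, 0.1250], E[r] = -1.3750, γ^t·E[r] = -1.375000, running G = -1.375000
t=1: π = [0.1406, 0.1563, 0.1406, 0.1406, 0.2500, 0.1719], E[r] = -1.1406, γ^t·E[r] = -0.798438, running G = -2.173438
t=2: π = [0.1426, 0.1641, 0.1465, 0.1426, 0.2246, 0.1797], E[r] = -1.0879, γ^t·E[r] = -0.533066, running G = -2.706504
t=3: π = [0.1433, 0.1653, 0.1475, 0.1428, 0.2200, 0.1812], E[r] = -1.0774, γ^t·E[r] = -0.369546, running G = -3.076050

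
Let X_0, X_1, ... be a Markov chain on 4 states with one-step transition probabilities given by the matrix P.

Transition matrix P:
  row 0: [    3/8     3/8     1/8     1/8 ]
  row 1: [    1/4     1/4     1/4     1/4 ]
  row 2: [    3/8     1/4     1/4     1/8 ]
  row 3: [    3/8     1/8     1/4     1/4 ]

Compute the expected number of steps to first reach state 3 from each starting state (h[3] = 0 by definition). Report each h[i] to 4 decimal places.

First-step conditioning: h[3] = 0; for i ≠ 3, h[i] = 1 + Σ_k P[i][k]·h[k].
  h[0] = 1 + 3/8·h[0] + 3/8·h[1] + 1/8·h[2]
  h[1] = 1 + 1/4·h[0] + 1/4·h[1] + 1/4·h[2]
  h[2] = 1 + 3/8·h[0] + 1/4·h[1] + 1/4·h[2]
Solving the 3×3 linear system over states ≠ 3 gives exactly h = [128/21, 38/7, 130/21, 0] (h[3] = 0 is the target).

h = [6.0952, 5.4286, 6.1905, 0.0000]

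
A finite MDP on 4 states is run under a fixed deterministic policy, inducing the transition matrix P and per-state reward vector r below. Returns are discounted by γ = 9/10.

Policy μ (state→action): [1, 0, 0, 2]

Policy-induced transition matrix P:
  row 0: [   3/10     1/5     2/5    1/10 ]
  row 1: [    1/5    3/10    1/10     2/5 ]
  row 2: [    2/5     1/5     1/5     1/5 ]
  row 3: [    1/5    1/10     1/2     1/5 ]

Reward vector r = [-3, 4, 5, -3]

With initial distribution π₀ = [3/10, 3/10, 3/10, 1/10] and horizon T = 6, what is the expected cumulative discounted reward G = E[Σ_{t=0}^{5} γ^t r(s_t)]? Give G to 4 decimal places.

t=0: π = [0.3000, 0.3000, 0.3000, 0.1000], E[r] = 1.5000, γ^t·E[r] = 1.500000, running G = 1.500000
t=1: π = [0.2900, 0.2200, 0.2600, 0.2300], E[r] = 0.6200, γ^t·E[r] = 0.558000, running G = 2.058000
t=2: π = [0.2810, 0.1990, 0.3050, 0.2150], E[r] = 0.8330, γ^t·E[r] = 0.674730, running G = 2.732730
t=3: π = [0.2891, 0.1984, 0.3008, 0.2117], E[r] = 0.7952, γ^t·E[r] = 0.579701, running G = 3.312431
t=4: π = [0.2891, 0.1987, 0.3015, 0.2108], E[r] = 0.8026, γ^t·E[r] = 0.526592, running G = 3.839023
t=5: π = [0.2892, 0.1988, 0.3012, 0.2108], E[r] = 0.8010, γ^t·E[r] = 0.472955, running G = 4.311979

G = 4.3120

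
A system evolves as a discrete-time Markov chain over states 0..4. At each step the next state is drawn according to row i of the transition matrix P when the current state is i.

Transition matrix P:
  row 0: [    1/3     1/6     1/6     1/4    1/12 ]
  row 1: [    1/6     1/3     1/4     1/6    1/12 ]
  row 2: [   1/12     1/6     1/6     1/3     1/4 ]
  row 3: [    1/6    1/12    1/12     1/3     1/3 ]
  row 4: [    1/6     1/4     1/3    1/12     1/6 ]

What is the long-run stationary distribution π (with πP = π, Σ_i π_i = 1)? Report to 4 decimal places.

π = [0.1805, 0.1953, 0.1950, 0.2379, 0.1913]

Balance equations π_j = Σ_i π_i·P[i][j]:
  π_0 = 1/3·π_0 + 1/6·π_1 + 1/12·π_2 + 1/6·π_3 + 1/6·π_4
  π_1 = 1/6·π_0 + 1/3·π_1 + 1/6·π_2 + 1/12·π_3 + 1/4·π_4
  π_2 = 1/6·π_0 + 1/4·π_1 + 1/6·π_2 + 1/12·π_3 + 1/3·π_4
  π_3 = 1/4·π_0 + 1/6·π_1 + 1/3·π_2 + 1/3·π_3 + 1/12·π_4
  normalize: π_0 + π_1 + π_2 + π_3 + π_4 = 1
Solving the linear system gives exactly π = [2653/14698, 2871/14698, 1433/7349, 3497/14698, 2811/14698].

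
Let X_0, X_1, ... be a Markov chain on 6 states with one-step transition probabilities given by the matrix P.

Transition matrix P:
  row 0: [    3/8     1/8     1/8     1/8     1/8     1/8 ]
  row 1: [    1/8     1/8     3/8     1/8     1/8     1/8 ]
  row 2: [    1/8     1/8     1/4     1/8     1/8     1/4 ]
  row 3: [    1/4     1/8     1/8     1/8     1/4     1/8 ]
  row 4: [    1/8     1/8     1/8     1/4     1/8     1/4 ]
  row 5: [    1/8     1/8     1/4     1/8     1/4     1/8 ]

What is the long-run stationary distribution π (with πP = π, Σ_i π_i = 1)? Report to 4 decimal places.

Balance equations π_j = Σ_i π_i·P[i][j]:
  π_0 = 3/8·π_0 + 1/8·π_1 + 1/8·π_2 + 1/4·π_3 + 1/8·π_4 + 1/8·π_5
  π_1 = 1/8·π_0 + 1/8·π_1 + 1/8·π_2 + 1/8·π_3 + 1/8·π_4 + 1/8·π_5
  π_2 = 1/8·π_0 + 3/8·π_1 + 1/4·π_2 + 1/8·π_3 + 1/8·π_4 + 1/4·π_5
  π_3 = 1/8·π_0 + 1/8·π_1 + 1/8·π_2 + 1/8·π_3 + 1/4·π_4 + 1/8·π_5
  π_4 = 1/8·π_0 + 1/8·π_1 + 1/8·π_2 + 1/4·π_3 + 1/8·π_4 + 1/4·π_5
  normalize: π_0 + π_1 + π_2 + π_3 + π_4 + π_5 = 1
Solving the linear system gives exactly π = [5207/27272, 1/8, 692/3409, 1985/13636, 561/3409, 333/1948].

π = [0.1909, 0.1250, 0.2030, 0.1456, 0.1646, 0.1709]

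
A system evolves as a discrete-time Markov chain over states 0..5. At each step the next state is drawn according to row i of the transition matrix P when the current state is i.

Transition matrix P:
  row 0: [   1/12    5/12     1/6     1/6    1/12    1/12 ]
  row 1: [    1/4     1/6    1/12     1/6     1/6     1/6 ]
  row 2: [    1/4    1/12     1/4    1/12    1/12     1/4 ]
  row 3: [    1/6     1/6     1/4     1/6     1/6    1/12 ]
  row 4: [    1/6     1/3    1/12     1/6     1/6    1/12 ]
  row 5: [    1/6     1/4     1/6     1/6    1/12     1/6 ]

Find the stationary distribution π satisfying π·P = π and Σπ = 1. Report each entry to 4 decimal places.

Balance equations π_j = Σ_i π_i·P[i][j]:
  π_0 = 1/12·π_0 + 1/4·π_1 + 1/4·π_2 + 1/6·π_3 + 1/6·π_4 + 1/6·π_5
  π_1 = 5/12·π_0 + 1/6·π_1 + 1/12·π_2 + 1/6·π_3 + 1/3·π_4 + 1/4·π_5
  π_2 = 1/6·π_0 + 1/12·π_1 + 1/4·π_2 + 1/4·π_3 + 1/12·π_4 + 1/6·π_5
  π_3 = 1/6·π_0 + 1/6·π_1 + 1/12·π_2 + 1/6·π_3 + 1/6·π_4 + 1/6·π_5
  π_4 = 1/12·π_0 + 1/6·π_1 + 1/12·π_2 + 1/6·π_3 + 1/6·π_4 + 1/12·π_5
  normalize: π_0 + π_1 + π_2 + π_3 + π_4 + π_5 = 1
Solving the linear system gives exactly π = [22027/119556, 27727/119556, 542/3321, 1525/9963, 15053/119556, 16937/119556].

π = [0.1842, 0.2319, 0.1632, 0.1531, 0.1259, 0.1417]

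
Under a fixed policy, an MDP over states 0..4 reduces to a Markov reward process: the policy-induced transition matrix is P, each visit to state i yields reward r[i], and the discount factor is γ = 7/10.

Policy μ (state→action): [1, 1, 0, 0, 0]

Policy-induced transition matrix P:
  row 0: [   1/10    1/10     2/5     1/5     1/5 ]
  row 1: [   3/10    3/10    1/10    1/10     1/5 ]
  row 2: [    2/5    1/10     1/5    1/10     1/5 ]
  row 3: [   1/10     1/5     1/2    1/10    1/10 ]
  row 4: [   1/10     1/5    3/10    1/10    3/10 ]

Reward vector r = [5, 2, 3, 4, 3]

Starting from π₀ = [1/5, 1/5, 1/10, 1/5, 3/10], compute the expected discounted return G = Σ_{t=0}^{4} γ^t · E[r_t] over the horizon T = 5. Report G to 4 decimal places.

t=0: π = [0.2000, 0.2000, 0.1000, 0.2000, 0.3000], E[r] = 3.4000, γ^t·E[r] = 3.400000, running G = 3.400000
t=1: π = [0.1700, 0.1900, 0.3100, 0.1200, 0.2100], E[r] = 3.2700, γ^t·E[r] = 2.289000, running G = 5.689000
t=2: π = [0.2310, 0.1710, 0.2720, 0.1170, 0.2090], E[r] = 3.4080, γ^t·E[r] = 1.669920, running G = 7.358920
t=3: π = [0.2158, 0.1668, 0.2851, 0.1231, 0.2092], E[r] = 3.3879, γ^t·E[r] = 1.162050, running G = 8.520970
t=4: π = [0.2189, 0.1666, 0.2843, 0.1216, 0.2086], E[r] = 3.3928, γ^t·E[r] = 0.814604, running G = 9.335574

G = 9.3356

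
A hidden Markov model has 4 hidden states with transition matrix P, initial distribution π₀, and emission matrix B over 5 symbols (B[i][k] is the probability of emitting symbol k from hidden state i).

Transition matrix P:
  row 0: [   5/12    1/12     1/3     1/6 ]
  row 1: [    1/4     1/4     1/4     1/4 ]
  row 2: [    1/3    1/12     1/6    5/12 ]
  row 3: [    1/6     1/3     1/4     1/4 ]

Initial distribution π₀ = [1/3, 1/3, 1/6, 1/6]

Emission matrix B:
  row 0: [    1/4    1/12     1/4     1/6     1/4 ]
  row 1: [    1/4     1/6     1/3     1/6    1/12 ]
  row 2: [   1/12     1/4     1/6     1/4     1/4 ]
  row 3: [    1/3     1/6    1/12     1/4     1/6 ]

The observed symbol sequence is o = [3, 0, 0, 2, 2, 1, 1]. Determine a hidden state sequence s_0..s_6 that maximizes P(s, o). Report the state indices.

t=0: δ = [5.556e-02, 5.556e-02, 4.167e-02, 4.167e-02]  (obs o_0=3)
t=1: δ = [5.787e-03, 3.472e-03, 1.543e-03, 5.787e-03]  ψ = [0, 1, 0, 2]  (obs o_1=0)
t=2: δ = [6.028e-04, 4.823e-04, 1.608e-04, 4.823e-04]  ψ = [0, 3, 0, 3]  (obs o_2=0)
t=3: δ = [6.279e-05, 5.358e-05, 3.349e-05, 1.005e-05]  ψ = [0, 3, 0, 1]  (obs o_3=2)
t=4: δ = [6.541e-06, 4.465e-06, 3.489e-06, 1.163e-06]  ψ = [0, 1, 0, 2]  (obs o_4=2)
t=5: δ = [2.271e-07, 1.861e-07, 5.451e-07, 2.423e-07]  ψ = [0, 1, 0, 2]  (obs o_5=1)
t=6: δ = [1.514e-08, 1.346e-08, 2.271e-08, 3.785e-08]  ψ = [2, 3, 2, 2]  (obs o_6=1)
backtrack: best end state = 3; path = [0, 0, 0, 0, 0, 2, 3]

path = [0, 0, 0, 0, 0, 2, 3]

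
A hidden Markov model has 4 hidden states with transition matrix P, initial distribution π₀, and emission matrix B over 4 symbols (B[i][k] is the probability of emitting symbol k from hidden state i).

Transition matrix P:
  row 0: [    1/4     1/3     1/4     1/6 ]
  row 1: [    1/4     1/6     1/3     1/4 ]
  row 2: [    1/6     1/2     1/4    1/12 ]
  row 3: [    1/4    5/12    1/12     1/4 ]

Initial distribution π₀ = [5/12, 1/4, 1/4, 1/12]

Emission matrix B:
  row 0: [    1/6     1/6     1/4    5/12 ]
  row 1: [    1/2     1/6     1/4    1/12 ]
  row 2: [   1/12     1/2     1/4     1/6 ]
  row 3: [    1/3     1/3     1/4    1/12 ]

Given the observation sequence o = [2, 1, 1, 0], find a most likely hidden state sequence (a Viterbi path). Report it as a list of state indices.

path = [0, 2, 2, 1]

t=0: δ = [1.042e-01, 6.250e-02, 6.250e-02, 2.083e-02]  (obs o_0=2)
t=1: δ = [4.340e-03, 5.787e-03, 1.302e-02, 5.787e-03]  ψ = [0, 0, 0, 0]  (obs o_1=1)
t=2: δ = [3.617e-04, 1.085e-03, 1.628e-03, 4.823e-04]  ψ = [2, 2, 2, 1]  (obs o_2=1)
t=3: δ = [4.521e-05, 4.069e-04, 3.391e-05, 9.042e-05]  ψ = [1, 2, 2, 1]  (obs o_3=0)
backtrack: best end state = 1; path = [0, 2, 2, 1]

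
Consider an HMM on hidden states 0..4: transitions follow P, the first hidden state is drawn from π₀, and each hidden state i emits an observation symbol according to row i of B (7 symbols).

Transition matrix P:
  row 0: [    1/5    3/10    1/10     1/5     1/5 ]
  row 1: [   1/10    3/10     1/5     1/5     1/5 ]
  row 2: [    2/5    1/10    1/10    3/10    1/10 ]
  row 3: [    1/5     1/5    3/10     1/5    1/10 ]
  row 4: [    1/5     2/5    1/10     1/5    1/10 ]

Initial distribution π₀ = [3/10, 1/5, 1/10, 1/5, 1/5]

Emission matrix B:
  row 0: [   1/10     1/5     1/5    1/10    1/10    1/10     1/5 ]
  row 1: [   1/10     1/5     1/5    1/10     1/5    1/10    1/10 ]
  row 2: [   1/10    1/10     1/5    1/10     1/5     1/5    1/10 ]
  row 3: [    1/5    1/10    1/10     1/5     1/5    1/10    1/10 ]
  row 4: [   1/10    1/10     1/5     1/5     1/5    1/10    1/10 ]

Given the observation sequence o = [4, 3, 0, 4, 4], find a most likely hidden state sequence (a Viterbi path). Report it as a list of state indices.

path = [3, 2, 3, 2, 3]

t=0: δ = [3.000e-02, 4.000e-02, 2.000e-02, 4.000e-02, 4.000e-02]  (obs o_0=4)
t=1: δ = [8.000e-04, 1.600e-03, 1.200e-03, 1.600e-03, 1.600e-03]  ψ = [2, 4, 3, 1, 1]  (obs o_1=3)
t=2: δ = [4.800e-05, 6.400e-05, 4.800e-05, 7.200e-05, 3.200e-05]  ψ = [2, 4, 3, 2, 1]  (obs o_2=0)
t=3: δ = [1.920e-06, 3.840e-06, 4.320e-06, 2.880e-06, 2.560e-06]  ψ = [2, 1, 3, 2, 1]  (obs o_3=4)
t=4: δ = [1.728e-07, 2.304e-07, 1.728e-07, 2.592e-07, 1.536e-07]  ψ = [2, 1, 3, 2, 1]  (obs o_4=4)
backtrack: best end state = 3; path = [3, 2, 3, 2, 3]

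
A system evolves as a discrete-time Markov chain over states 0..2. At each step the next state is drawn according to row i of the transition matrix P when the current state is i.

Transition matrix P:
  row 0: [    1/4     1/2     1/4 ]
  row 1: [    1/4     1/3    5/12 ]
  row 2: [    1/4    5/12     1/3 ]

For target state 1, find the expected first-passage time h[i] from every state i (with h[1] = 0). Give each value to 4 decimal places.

h = [2.0952, 0.0000, 2.2857]

First-step conditioning: h[1] = 0; for i ≠ 1, h[i] = 1 + Σ_k P[i][k]·h[k].
  h[0] = 1 + 1/4·h[0] + 1/4·h[2]
  h[2] = 1 + 1/4·h[0] + 1/3·h[2]
Solving the 2×2 linear system over states ≠ 1 gives exactly h = [44/21, 0, 16/7] (h[1] = 0 is the target).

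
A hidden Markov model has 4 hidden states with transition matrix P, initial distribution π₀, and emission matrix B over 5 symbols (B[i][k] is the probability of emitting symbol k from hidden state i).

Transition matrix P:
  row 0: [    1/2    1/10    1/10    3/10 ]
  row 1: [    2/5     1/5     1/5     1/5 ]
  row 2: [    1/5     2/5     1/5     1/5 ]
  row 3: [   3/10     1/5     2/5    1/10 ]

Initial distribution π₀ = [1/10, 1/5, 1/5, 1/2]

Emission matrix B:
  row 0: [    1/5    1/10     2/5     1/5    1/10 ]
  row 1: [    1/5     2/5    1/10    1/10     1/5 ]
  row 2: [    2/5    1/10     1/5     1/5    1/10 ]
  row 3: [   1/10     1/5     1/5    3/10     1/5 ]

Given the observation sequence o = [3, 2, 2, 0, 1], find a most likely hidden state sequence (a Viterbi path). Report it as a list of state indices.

t=0: δ = [2.000e-02, 2.000e-02, 4.000e-02, 1.500e-01]  (obs o_0=3)
t=1: δ = [1.800e-02, 3.000e-03, 1.200e-02, 3.000e-03]  ψ = [3, 3, 3, 3]  (obs o_1=2)
t=2: δ = [3.600e-03, 4.800e-04, 4.800e-04, 1.080e-03]  ψ = [0, 2, 2, 0]  (obs o_2=2)
t=3: δ = [3.600e-04, 7.200e-05, 1.728e-04, 1.080e-04]  ψ = [0, 0, 3, 0]  (obs o_3=0)
t=4: δ = [1.800e-05, 2.765e-05, 4.320e-06, 2.160e-05]  ψ = [0, 2, 3, 0]  (obs o_4=1)
backtrack: best end state = 1; path = [3, 0, 3, 2, 1]

path = [3, 0, 3, 2, 1]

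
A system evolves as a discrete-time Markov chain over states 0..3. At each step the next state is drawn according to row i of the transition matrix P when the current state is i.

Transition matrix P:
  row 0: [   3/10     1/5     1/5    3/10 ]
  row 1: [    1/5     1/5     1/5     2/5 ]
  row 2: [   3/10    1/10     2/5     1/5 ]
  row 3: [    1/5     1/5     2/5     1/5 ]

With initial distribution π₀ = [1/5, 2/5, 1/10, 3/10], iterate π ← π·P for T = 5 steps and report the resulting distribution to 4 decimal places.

t=0: π = [0.2000, 0.4000, 0.1000, 0.3000]
t=1: π = [0.2300, 0.1900, 0.2800, 0.3000]
t=2: π = [0.2510, 0.1720, 0.3160, 0.2610]
t=3: π = [0.2567, 0.1684, 0.3154, 0.2595]
t=4: π = [0.2572, 0.1685, 0.3150, 0.2594]
t=5: π = [0.2572, 0.1685, 0.3149, 0.2594]

π = [0.2572, 0.1685, 0.3149, 0.2594]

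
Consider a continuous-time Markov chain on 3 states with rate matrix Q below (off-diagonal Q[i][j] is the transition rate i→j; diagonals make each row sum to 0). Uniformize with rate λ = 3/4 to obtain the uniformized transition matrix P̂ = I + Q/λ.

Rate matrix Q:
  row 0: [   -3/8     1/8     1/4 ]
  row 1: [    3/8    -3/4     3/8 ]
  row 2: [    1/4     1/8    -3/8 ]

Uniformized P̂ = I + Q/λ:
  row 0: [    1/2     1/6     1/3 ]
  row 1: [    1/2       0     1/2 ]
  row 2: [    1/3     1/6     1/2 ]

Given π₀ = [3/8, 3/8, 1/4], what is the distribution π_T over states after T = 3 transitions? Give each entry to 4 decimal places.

t=0: π = [0.3750, 0.3750, 0.2500]
t=1: π = [0.4583, 0.1042, 0.4375]
t=2: π = [0.4271, 0.1493, 0.4236]
t=3: π = [0.4294, 0.1418, 0.4288]

π = [0.4294, 0.1418, 0.4288]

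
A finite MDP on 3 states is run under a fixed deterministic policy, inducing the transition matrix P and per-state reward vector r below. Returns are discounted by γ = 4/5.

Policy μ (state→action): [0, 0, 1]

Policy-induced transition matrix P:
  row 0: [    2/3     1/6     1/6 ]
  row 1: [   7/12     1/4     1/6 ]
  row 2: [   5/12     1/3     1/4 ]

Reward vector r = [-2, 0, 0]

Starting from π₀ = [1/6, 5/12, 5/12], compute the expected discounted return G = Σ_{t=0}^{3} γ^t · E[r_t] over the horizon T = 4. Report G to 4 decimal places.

t=0: π = [0.1667, 0.4167, 0.4167], E[r] = -0.3333, γ^t·E[r] = -0.333333, running G = -0.333333
t=1: π = [0.5278, 0.2708, 0.2014], E[r] = -1.0556, γ^t·E[r] = -0.844444, running G = -1.177778
t=2: π = [0.5938, 0.2228, 0.1834], E[r] = -1.1875, γ^t·E[r] = -0.760000, running G = -1.937778
t=3: π = [0.6022, 0.2158, 0.1820], E[r] = -1.2045, γ^t·E[r] = -0.616691, running G = -2.554469

G = -2.5545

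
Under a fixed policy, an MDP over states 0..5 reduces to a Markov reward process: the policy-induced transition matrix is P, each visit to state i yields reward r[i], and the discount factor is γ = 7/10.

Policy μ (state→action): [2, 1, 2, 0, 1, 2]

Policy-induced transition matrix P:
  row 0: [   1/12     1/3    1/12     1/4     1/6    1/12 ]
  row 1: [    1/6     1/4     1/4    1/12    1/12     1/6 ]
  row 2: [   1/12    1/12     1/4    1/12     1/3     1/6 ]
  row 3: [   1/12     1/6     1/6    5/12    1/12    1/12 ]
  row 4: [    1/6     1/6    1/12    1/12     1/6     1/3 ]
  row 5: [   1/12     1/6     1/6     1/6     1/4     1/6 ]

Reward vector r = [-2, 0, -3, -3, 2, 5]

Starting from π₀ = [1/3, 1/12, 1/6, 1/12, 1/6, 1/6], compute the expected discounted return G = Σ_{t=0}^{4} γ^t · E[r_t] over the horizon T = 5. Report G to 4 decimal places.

t=0: π = [0.3333, 0.0833, 0.1667, 0.0833, 0.1667, 0.1667], E[r] = -0.2500, γ^t·E[r] = -0.250000, running G = -0.250000
t=1: π = [0.1042, 0.2153, 0.1458, 0.1806, 0.1944, 0.1597], E[r] = 0.0000, γ^t·E[r] = 0.000000, running G = -0.250000
t=2: π = [0.1175, 0.1898, 0.1719, 0.1742, 0.1713, 0.1753], E[r] = -0.0538, γ^t·E[r] = -0.026372, running G = -0.276372
t=3: π = [0.1134, 0.1877, 0.1727, 0.1756, 0.1796, 0.1709], E[r] = -0.0581, γ^t·E[r] = -0.019932, running G = -0.296304
t=4: π = [0.1139, 0.1868, 0.1723, 0.1750, 0.1794, 0.1725], E[r] = -0.0484, γ^t·E[r] = -0.011614, running G = -0.307917

G = -0.3079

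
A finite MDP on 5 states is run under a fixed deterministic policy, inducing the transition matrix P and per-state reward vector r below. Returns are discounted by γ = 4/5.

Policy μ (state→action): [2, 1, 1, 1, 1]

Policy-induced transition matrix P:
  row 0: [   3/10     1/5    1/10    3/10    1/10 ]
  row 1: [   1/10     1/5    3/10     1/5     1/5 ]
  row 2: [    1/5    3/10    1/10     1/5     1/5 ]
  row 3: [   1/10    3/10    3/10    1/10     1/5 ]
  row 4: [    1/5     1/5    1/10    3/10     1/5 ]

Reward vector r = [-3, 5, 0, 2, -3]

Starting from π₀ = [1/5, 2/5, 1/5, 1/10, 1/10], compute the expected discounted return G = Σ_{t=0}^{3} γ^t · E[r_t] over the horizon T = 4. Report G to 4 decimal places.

t=0: π = [0.2000, 0.4000, 0.2000, 0.1000, 0.1000], E[r] = 1.3000, γ^t·E[r] = 1.300000, running G = 1.300000
t=1: π = [0.1700, 0.2300, 0.2000, 0.2200, 0.1800], E[r] = 0.5400, γ^t·E[r] = 0.432000, running G = 1.732000
t=2: π = [0.1720, 0.2420, 0.1900, 0.2130, 0.1830], E[r] = 0.5710, γ^t·E[r] = 0.365440, running G = 2.097440
t=3: π = [0.1717, 0.2403, 0.1910, 0.2142, 0.1828], E[r] = 0.5664, γ^t·E[r] = 0.289997, running G = 2.387437

G = 2.3874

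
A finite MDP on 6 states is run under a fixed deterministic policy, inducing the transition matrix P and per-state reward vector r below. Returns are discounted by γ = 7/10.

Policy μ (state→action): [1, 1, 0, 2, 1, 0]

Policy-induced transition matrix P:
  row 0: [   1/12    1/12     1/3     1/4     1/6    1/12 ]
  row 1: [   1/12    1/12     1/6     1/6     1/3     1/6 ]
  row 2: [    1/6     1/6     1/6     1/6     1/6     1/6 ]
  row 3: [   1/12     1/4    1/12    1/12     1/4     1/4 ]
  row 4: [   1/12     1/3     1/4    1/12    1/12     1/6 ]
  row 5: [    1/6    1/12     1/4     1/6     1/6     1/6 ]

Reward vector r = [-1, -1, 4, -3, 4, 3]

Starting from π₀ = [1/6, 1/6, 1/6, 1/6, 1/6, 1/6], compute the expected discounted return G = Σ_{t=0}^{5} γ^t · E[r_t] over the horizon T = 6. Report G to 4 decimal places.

t=0: π = [0.1667, 0.1667, 0.1667, 0.1667, 0.1667, 0.1667], E[r] = 1.0000, γ^t·E[r] = 1.000000, running G = 1.000000
t=1: π = [0.1111, 0.1667, 0.2083, 0.1528, 0.1944, 0.1667], E[r] = 1.3750, γ^t·E[r] = 0.962500, running G = 1.962500
t=2: π = [0.1146, 0.1748, 0.2025, 0.1470, 0.1910, 0.1701], E[r] = 1.3542, γ^t·E[r] = 0.663542, running G = 2.626042
t=3: π = [0.1144, 0.1725, 0.2036, 0.1481, 0.1921, 0.1694], E[r] = 1.3601, γ^t·E[r] = 0.466497, running G = 3.092539
t=4: π = [0.1144, 0.1730, 0.2035, 0.1479, 0.1917, 0.1695], E[r] = 1.3585, γ^t·E[r] = 0.326166, running G = 3.418705
t=5: π = [0.1144, 0.1729, 0.2035, 0.1479, 0.1918, 0.1695], E[r] = 1.3588, γ^t·E[r] = 0.228375, running G = 3.647079

G = 3.6471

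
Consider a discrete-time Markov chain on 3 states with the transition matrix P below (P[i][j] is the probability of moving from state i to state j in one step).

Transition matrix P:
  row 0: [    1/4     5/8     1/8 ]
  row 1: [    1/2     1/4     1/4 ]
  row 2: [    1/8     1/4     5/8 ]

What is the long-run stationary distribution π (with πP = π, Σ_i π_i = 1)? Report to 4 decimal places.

Balance equations π_j = Σ_i π_i·P[i][j]:
  π_0 = 1/4·π_0 + 1/2·π_1 + 1/8·π_2
  π_1 = 5/8·π_0 + 1/4·π_1 + 1/4·π_2
  normalize: π_0 + π_1 + π_2 = 1
Solving the linear system gives exactly π = [14/47, 17/47, 16/47].

π = [0.2979, 0.3617, 0.3404]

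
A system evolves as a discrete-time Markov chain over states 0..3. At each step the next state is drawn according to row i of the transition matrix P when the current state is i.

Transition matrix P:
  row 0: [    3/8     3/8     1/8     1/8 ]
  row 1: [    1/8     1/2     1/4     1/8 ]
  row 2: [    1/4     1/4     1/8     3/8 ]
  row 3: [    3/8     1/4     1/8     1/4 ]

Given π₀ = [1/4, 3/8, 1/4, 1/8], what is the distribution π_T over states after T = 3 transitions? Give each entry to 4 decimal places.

t=0: π = [0.2500, 0.3750, 0.2500, 0.1250]
t=1: π = [0.2500, 0.3750, 0.1719, 0.2031]
t=2: π = [0.2598, 0.3750, 0.1719, 0.1934]
t=3: π = [0.2598, 0.3762, 0.1719, 0.1921]

π = [0.2598, 0.3762, 0.1719, 0.1921]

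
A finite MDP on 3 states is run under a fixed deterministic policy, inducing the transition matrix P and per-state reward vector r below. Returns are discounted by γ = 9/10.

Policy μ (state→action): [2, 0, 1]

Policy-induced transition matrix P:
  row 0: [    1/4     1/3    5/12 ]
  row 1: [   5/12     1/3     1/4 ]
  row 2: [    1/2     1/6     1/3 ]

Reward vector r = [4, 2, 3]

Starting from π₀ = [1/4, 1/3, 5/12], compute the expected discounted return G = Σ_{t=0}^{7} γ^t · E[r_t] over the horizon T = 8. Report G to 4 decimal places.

G = 17.5276

t=0: π = [0.2500, 0.3333, 0.4167], E[r] = 2.9167, γ^t·E[r] = 2.916667, running G = 2.916667
t=1: π = [0.4097, 0.2639, 0.3264], E[r] = 3.1458, γ^t·E[r] = 2.831250, running G = 5.747917
t=2: π = [0.3756, 0.2789, 0.3455], E[r] = 3.0966, γ^t·E[r] = 2.508281, running G = 8.256198
t=3: π = [0.3829, 0.2758, 0.3414], E[r] = 3.1071, γ^t·E[r] = 2.265082, running G = 10.521280
t=4: π = [0.3813, 0.2764, 0.3423], E[r] = 3.1049, γ^t·E[r] = 2.037105, running G = 12.558385
t=5: π = [0.3816, 0.2763, 0.3421], E[r] = 3.1053, γ^t·E[r] = 1.833676, running G = 14.392062
t=6: π = [0.3816, 0.2763, 0.3421], E[r] = 3.1052, γ^t·E[r] = 1.650255, running G = 16.042316
t=7: π = [0.3816, 0.2763, 0.3421], E[r] = 3.1053, γ^t·E[r] = 1.485240, running G = 17.527556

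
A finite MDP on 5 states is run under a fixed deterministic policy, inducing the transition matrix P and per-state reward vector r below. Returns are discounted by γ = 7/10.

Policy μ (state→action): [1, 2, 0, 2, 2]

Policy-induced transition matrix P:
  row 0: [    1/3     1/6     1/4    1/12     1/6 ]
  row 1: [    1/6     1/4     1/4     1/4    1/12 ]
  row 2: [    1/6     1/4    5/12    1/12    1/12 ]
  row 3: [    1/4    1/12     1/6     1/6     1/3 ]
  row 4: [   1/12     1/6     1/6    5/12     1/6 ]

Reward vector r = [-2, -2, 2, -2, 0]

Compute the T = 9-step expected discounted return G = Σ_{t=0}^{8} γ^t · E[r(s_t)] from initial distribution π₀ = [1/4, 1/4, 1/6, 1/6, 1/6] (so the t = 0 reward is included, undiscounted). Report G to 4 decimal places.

t=0: π = [0.2500, 0.2500, 0.1667, 0.1667, 0.1667], E[r] = -1.0000, γ^t·E[r] = -1.000000, running G = -1.000000
t=1: π = [0.2083, 0.1875, 0.2500, 0.1944, 0.1597], E[r] = -0.6806, γ^t·E[r] = -0.476389, running G = -1.476389
t=2: π = [0.2043, 0.1869, 0.2622, 0.1840, 0.1626], E[r] = -0.6262, γ^t·E[r] = -0.306817, running G = -1.783206
t=3: π = [0.2025, 0.1888, 0.2648, 0.1840, 0.1599], E[r] = -0.6209, γ^t·E[r] = -0.212986, running G = -1.996192
t=4: π = [0.2024, 0.1891, 0.2655, 0.1834, 0.1595], E[r] = -0.6190, γ^t·E[r] = -0.148629, running G = -2.144820
t=5: π = [0.2024, 0.1893, 0.2657, 0.1833, 0.1594], E[r] = -0.6186, γ^t·E[r] = -0.103974, running G = -2.248794
t=6: π = [0.2024, 0.1893, 0.2657, 0.1833, 0.1593], E[r] = -0.6185, γ^t·E[r] = -0.072766, running G = -2.321559
t=7: π = [0.2024, 0.1893, 0.2657, 0.1833, 0.1593], E[r] = -0.6185, γ^t·E[r] = -0.050933, running G = -2.372492
t=8: π = [0.2024, 0.1893, 0.2657, 0.1833, 0.1593], E[r] = -0.6184, γ^t·E[r] = -0.035652, running G = -2.408144

G = -2.4081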